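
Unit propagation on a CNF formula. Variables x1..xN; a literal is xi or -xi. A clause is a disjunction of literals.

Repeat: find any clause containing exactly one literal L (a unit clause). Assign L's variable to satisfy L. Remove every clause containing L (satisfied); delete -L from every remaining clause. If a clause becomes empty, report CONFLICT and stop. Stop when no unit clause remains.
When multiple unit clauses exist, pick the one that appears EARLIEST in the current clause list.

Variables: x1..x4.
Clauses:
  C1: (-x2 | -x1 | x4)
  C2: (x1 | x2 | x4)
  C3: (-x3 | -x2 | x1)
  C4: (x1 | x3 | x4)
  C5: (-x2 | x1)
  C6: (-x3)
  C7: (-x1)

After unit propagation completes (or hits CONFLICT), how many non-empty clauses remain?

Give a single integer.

Answer: 0

Derivation:
unit clause [-3] forces x3=F; simplify:
  drop 3 from [1, 3, 4] -> [1, 4]
  satisfied 2 clause(s); 5 remain; assigned so far: [3]
unit clause [-1] forces x1=F; simplify:
  drop 1 from [1, 2, 4] -> [2, 4]
  drop 1 from [1, 4] -> [4]
  drop 1 from [-2, 1] -> [-2]
  satisfied 2 clause(s); 3 remain; assigned so far: [1, 3]
unit clause [4] forces x4=T; simplify:
  satisfied 2 clause(s); 1 remain; assigned so far: [1, 3, 4]
unit clause [-2] forces x2=F; simplify:
  satisfied 1 clause(s); 0 remain; assigned so far: [1, 2, 3, 4]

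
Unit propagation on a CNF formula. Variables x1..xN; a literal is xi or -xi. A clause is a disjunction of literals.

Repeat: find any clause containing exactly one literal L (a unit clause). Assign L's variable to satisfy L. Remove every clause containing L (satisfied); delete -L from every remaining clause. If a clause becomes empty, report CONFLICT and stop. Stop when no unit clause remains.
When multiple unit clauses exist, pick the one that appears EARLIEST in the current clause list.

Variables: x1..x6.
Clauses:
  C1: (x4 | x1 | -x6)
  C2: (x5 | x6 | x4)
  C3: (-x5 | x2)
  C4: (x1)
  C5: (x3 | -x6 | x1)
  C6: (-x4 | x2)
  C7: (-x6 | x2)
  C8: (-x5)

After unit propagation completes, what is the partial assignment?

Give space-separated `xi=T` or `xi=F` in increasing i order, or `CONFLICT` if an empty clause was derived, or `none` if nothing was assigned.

unit clause [1] forces x1=T; simplify:
  satisfied 3 clause(s); 5 remain; assigned so far: [1]
unit clause [-5] forces x5=F; simplify:
  drop 5 from [5, 6, 4] -> [6, 4]
  satisfied 2 clause(s); 3 remain; assigned so far: [1, 5]

Answer: x1=T x5=F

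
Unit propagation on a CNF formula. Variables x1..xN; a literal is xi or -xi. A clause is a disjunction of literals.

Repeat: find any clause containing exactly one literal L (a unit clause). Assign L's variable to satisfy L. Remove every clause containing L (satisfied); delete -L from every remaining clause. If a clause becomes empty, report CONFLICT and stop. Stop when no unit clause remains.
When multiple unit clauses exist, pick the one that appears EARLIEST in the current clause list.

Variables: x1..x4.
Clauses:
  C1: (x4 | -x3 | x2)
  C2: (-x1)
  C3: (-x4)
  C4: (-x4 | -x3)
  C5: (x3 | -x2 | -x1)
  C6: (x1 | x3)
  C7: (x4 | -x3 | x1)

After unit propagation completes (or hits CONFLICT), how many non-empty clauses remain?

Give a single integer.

Answer: 1

Derivation:
unit clause [-1] forces x1=F; simplify:
  drop 1 from [1, 3] -> [3]
  drop 1 from [4, -3, 1] -> [4, -3]
  satisfied 2 clause(s); 5 remain; assigned so far: [1]
unit clause [-4] forces x4=F; simplify:
  drop 4 from [4, -3, 2] -> [-3, 2]
  drop 4 from [4, -3] -> [-3]
  satisfied 2 clause(s); 3 remain; assigned so far: [1, 4]
unit clause [3] forces x3=T; simplify:
  drop -3 from [-3, 2] -> [2]
  drop -3 from [-3] -> [] (empty!)
  satisfied 1 clause(s); 2 remain; assigned so far: [1, 3, 4]
CONFLICT (empty clause)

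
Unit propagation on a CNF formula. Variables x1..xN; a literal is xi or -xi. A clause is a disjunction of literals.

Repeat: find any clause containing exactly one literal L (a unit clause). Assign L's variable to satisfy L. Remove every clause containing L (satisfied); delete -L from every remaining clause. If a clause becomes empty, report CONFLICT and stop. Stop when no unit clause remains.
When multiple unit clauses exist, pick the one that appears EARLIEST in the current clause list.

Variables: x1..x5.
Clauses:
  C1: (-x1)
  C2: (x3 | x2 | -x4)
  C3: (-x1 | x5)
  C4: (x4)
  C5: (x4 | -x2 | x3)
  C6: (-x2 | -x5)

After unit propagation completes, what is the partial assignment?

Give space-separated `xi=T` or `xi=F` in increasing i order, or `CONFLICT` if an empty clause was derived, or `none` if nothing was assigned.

Answer: x1=F x4=T

Derivation:
unit clause [-1] forces x1=F; simplify:
  satisfied 2 clause(s); 4 remain; assigned so far: [1]
unit clause [4] forces x4=T; simplify:
  drop -4 from [3, 2, -4] -> [3, 2]
  satisfied 2 clause(s); 2 remain; assigned so far: [1, 4]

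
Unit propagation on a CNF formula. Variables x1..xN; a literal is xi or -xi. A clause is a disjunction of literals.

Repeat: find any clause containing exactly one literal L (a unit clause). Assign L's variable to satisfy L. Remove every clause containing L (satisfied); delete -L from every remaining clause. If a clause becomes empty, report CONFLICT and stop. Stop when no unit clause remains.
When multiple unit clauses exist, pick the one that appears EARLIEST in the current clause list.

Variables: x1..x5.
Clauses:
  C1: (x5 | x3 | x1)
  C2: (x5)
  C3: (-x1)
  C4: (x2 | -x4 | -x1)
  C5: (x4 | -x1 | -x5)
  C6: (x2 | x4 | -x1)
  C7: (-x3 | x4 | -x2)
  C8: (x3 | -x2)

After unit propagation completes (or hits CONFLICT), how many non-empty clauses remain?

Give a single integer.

Answer: 2

Derivation:
unit clause [5] forces x5=T; simplify:
  drop -5 from [4, -1, -5] -> [4, -1]
  satisfied 2 clause(s); 6 remain; assigned so far: [5]
unit clause [-1] forces x1=F; simplify:
  satisfied 4 clause(s); 2 remain; assigned so far: [1, 5]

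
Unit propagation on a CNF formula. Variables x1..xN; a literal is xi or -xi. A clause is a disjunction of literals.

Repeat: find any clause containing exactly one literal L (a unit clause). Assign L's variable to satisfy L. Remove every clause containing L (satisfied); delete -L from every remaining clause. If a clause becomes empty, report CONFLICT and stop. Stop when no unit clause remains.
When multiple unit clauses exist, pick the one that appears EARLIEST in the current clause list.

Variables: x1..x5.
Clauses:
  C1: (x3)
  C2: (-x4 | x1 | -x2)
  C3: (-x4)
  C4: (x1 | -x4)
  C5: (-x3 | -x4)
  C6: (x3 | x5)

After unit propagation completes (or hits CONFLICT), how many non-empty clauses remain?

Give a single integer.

Answer: 0

Derivation:
unit clause [3] forces x3=T; simplify:
  drop -3 from [-3, -4] -> [-4]
  satisfied 2 clause(s); 4 remain; assigned so far: [3]
unit clause [-4] forces x4=F; simplify:
  satisfied 4 clause(s); 0 remain; assigned so far: [3, 4]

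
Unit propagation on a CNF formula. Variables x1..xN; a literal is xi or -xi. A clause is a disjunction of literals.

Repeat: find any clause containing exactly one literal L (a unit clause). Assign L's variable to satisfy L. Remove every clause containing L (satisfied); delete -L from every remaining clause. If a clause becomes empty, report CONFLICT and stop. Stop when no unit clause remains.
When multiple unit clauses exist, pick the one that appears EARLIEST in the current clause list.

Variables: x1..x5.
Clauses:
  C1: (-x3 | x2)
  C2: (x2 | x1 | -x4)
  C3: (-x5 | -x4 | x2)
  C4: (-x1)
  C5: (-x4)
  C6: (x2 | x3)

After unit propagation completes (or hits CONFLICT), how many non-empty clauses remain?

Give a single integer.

Answer: 2

Derivation:
unit clause [-1] forces x1=F; simplify:
  drop 1 from [2, 1, -4] -> [2, -4]
  satisfied 1 clause(s); 5 remain; assigned so far: [1]
unit clause [-4] forces x4=F; simplify:
  satisfied 3 clause(s); 2 remain; assigned so far: [1, 4]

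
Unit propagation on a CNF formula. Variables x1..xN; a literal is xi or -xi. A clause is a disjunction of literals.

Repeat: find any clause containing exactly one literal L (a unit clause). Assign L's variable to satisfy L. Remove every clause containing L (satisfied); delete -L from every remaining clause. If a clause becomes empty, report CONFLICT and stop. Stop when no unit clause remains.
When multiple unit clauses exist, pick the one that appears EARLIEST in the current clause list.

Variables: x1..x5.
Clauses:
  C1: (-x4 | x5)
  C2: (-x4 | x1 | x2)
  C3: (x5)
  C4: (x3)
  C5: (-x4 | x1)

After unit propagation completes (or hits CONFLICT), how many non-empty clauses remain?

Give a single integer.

unit clause [5] forces x5=T; simplify:
  satisfied 2 clause(s); 3 remain; assigned so far: [5]
unit clause [3] forces x3=T; simplify:
  satisfied 1 clause(s); 2 remain; assigned so far: [3, 5]

Answer: 2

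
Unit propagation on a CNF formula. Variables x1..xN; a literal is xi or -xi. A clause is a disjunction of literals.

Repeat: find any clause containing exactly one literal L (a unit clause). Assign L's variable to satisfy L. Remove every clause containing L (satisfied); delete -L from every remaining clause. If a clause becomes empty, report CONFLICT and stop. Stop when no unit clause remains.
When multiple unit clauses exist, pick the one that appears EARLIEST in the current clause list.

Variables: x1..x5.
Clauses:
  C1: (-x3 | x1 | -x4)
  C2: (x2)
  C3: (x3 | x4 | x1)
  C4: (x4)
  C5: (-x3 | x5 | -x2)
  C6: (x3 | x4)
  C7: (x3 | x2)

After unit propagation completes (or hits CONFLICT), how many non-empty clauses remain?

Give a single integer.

Answer: 2

Derivation:
unit clause [2] forces x2=T; simplify:
  drop -2 from [-3, 5, -2] -> [-3, 5]
  satisfied 2 clause(s); 5 remain; assigned so far: [2]
unit clause [4] forces x4=T; simplify:
  drop -4 from [-3, 1, -4] -> [-3, 1]
  satisfied 3 clause(s); 2 remain; assigned so far: [2, 4]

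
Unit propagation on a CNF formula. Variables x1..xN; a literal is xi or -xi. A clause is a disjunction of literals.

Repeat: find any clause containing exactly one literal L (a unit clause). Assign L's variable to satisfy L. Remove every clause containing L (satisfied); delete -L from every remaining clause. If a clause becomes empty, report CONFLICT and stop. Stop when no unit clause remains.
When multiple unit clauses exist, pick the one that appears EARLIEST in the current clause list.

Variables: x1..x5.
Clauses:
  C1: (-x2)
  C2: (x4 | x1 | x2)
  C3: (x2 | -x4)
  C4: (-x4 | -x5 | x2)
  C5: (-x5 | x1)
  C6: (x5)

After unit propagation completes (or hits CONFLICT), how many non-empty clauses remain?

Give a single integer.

unit clause [-2] forces x2=F; simplify:
  drop 2 from [4, 1, 2] -> [4, 1]
  drop 2 from [2, -4] -> [-4]
  drop 2 from [-4, -5, 2] -> [-4, -5]
  satisfied 1 clause(s); 5 remain; assigned so far: [2]
unit clause [-4] forces x4=F; simplify:
  drop 4 from [4, 1] -> [1]
  satisfied 2 clause(s); 3 remain; assigned so far: [2, 4]
unit clause [1] forces x1=T; simplify:
  satisfied 2 clause(s); 1 remain; assigned so far: [1, 2, 4]
unit clause [5] forces x5=T; simplify:
  satisfied 1 clause(s); 0 remain; assigned so far: [1, 2, 4, 5]

Answer: 0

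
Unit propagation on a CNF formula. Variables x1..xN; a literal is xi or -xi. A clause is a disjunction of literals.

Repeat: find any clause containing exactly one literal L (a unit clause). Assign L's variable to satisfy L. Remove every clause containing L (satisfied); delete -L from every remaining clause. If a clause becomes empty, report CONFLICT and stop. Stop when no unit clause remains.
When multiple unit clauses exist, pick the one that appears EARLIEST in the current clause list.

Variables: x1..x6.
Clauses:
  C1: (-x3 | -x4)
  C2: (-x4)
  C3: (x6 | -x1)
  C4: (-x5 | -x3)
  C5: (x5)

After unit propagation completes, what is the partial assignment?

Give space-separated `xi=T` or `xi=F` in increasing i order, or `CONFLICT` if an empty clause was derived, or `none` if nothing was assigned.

Answer: x3=F x4=F x5=T

Derivation:
unit clause [-4] forces x4=F; simplify:
  satisfied 2 clause(s); 3 remain; assigned so far: [4]
unit clause [5] forces x5=T; simplify:
  drop -5 from [-5, -3] -> [-3]
  satisfied 1 clause(s); 2 remain; assigned so far: [4, 5]
unit clause [-3] forces x3=F; simplify:
  satisfied 1 clause(s); 1 remain; assigned so far: [3, 4, 5]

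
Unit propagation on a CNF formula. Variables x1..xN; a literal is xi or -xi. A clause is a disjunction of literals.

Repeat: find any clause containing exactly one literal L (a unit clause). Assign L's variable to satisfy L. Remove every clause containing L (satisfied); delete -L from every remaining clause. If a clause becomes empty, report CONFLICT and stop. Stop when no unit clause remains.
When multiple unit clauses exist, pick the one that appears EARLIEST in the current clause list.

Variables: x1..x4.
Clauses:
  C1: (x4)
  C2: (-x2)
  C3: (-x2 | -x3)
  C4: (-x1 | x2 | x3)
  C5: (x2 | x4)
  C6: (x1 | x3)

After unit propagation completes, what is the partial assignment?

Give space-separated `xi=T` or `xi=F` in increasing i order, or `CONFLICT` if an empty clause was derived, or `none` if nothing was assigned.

unit clause [4] forces x4=T; simplify:
  satisfied 2 clause(s); 4 remain; assigned so far: [4]
unit clause [-2] forces x2=F; simplify:
  drop 2 from [-1, 2, 3] -> [-1, 3]
  satisfied 2 clause(s); 2 remain; assigned so far: [2, 4]

Answer: x2=F x4=T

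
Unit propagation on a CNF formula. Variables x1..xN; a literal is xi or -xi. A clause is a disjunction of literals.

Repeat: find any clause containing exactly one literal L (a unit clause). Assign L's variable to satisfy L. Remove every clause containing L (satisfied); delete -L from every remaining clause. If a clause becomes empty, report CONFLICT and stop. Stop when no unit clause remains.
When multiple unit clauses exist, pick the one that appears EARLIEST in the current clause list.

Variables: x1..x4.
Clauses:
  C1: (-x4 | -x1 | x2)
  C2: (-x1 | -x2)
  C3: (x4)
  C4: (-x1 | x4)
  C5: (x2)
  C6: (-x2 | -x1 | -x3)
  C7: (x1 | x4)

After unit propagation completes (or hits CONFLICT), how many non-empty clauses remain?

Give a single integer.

Answer: 0

Derivation:
unit clause [4] forces x4=T; simplify:
  drop -4 from [-4, -1, 2] -> [-1, 2]
  satisfied 3 clause(s); 4 remain; assigned so far: [4]
unit clause [2] forces x2=T; simplify:
  drop -2 from [-1, -2] -> [-1]
  drop -2 from [-2, -1, -3] -> [-1, -3]
  satisfied 2 clause(s); 2 remain; assigned so far: [2, 4]
unit clause [-1] forces x1=F; simplify:
  satisfied 2 clause(s); 0 remain; assigned so far: [1, 2, 4]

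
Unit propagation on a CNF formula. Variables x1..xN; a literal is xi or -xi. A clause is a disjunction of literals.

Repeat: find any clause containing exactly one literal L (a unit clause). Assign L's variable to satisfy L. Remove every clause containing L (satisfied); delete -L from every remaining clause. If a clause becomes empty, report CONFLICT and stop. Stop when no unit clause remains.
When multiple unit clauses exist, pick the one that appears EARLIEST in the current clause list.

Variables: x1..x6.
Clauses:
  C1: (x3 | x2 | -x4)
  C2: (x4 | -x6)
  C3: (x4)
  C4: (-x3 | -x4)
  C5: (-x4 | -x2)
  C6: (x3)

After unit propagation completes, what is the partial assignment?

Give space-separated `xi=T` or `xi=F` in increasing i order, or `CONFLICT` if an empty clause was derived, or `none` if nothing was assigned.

unit clause [4] forces x4=T; simplify:
  drop -4 from [3, 2, -4] -> [3, 2]
  drop -4 from [-3, -4] -> [-3]
  drop -4 from [-4, -2] -> [-2]
  satisfied 2 clause(s); 4 remain; assigned so far: [4]
unit clause [-3] forces x3=F; simplify:
  drop 3 from [3, 2] -> [2]
  drop 3 from [3] -> [] (empty!)
  satisfied 1 clause(s); 3 remain; assigned so far: [3, 4]
CONFLICT (empty clause)

Answer: CONFLICT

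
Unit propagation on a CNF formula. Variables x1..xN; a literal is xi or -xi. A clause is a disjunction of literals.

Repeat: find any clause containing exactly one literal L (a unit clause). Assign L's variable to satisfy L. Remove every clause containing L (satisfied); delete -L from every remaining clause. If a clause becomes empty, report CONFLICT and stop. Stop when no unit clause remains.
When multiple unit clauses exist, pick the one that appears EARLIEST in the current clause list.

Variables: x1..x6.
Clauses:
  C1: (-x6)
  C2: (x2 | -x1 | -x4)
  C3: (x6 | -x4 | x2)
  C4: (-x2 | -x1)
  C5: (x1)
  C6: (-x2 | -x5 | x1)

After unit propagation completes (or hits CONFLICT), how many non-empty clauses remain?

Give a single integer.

unit clause [-6] forces x6=F; simplify:
  drop 6 from [6, -4, 2] -> [-4, 2]
  satisfied 1 clause(s); 5 remain; assigned so far: [6]
unit clause [1] forces x1=T; simplify:
  drop -1 from [2, -1, -4] -> [2, -4]
  drop -1 from [-2, -1] -> [-2]
  satisfied 2 clause(s); 3 remain; assigned so far: [1, 6]
unit clause [-2] forces x2=F; simplify:
  drop 2 from [2, -4] -> [-4]
  drop 2 from [-4, 2] -> [-4]
  satisfied 1 clause(s); 2 remain; assigned so far: [1, 2, 6]
unit clause [-4] forces x4=F; simplify:
  satisfied 2 clause(s); 0 remain; assigned so far: [1, 2, 4, 6]

Answer: 0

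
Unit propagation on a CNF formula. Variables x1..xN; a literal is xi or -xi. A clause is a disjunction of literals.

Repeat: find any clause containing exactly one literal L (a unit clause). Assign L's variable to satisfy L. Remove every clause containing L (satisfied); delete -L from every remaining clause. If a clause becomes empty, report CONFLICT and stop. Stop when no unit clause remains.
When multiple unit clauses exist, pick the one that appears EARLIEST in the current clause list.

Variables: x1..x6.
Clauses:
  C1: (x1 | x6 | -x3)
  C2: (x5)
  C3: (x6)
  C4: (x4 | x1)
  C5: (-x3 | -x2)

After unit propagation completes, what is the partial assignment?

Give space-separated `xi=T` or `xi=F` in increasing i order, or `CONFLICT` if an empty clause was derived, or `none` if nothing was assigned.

unit clause [5] forces x5=T; simplify:
  satisfied 1 clause(s); 4 remain; assigned so far: [5]
unit clause [6] forces x6=T; simplify:
  satisfied 2 clause(s); 2 remain; assigned so far: [5, 6]

Answer: x5=T x6=T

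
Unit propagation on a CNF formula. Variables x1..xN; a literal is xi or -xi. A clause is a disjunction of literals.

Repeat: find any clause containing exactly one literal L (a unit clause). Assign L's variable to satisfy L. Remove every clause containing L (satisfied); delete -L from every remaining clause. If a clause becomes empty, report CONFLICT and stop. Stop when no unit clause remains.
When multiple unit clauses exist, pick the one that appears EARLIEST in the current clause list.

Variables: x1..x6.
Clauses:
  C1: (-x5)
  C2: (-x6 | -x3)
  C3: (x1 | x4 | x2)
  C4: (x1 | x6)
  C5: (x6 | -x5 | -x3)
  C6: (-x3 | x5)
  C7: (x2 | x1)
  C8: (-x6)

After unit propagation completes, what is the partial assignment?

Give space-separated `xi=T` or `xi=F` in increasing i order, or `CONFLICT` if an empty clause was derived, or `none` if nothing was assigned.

Answer: x1=T x3=F x5=F x6=F

Derivation:
unit clause [-5] forces x5=F; simplify:
  drop 5 from [-3, 5] -> [-3]
  satisfied 2 clause(s); 6 remain; assigned so far: [5]
unit clause [-3] forces x3=F; simplify:
  satisfied 2 clause(s); 4 remain; assigned so far: [3, 5]
unit clause [-6] forces x6=F; simplify:
  drop 6 from [1, 6] -> [1]
  satisfied 1 clause(s); 3 remain; assigned so far: [3, 5, 6]
unit clause [1] forces x1=T; simplify:
  satisfied 3 clause(s); 0 remain; assigned so far: [1, 3, 5, 6]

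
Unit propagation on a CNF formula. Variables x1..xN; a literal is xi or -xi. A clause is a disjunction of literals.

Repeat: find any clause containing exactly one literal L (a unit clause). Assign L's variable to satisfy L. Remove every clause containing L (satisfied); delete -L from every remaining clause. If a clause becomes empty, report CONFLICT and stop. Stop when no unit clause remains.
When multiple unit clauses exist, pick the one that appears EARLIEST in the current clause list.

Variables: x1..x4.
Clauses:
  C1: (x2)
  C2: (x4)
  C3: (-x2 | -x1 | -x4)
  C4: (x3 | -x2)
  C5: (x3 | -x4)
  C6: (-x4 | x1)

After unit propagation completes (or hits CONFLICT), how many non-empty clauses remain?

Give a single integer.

unit clause [2] forces x2=T; simplify:
  drop -2 from [-2, -1, -4] -> [-1, -4]
  drop -2 from [3, -2] -> [3]
  satisfied 1 clause(s); 5 remain; assigned so far: [2]
unit clause [4] forces x4=T; simplify:
  drop -4 from [-1, -4] -> [-1]
  drop -4 from [3, -4] -> [3]
  drop -4 from [-4, 1] -> [1]
  satisfied 1 clause(s); 4 remain; assigned so far: [2, 4]
unit clause [-1] forces x1=F; simplify:
  drop 1 from [1] -> [] (empty!)
  satisfied 1 clause(s); 3 remain; assigned so far: [1, 2, 4]
CONFLICT (empty clause)

Answer: 2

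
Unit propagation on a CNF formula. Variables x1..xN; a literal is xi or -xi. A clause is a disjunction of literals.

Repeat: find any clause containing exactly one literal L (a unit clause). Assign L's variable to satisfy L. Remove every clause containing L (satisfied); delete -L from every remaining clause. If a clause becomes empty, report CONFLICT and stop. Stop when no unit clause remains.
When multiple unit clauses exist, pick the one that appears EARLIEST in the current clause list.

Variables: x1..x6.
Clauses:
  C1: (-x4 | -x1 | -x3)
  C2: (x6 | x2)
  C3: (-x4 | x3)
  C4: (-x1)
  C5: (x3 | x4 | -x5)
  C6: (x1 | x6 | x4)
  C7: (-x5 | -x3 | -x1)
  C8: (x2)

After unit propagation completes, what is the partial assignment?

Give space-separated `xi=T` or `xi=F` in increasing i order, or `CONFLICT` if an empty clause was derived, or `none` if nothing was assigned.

Answer: x1=F x2=T

Derivation:
unit clause [-1] forces x1=F; simplify:
  drop 1 from [1, 6, 4] -> [6, 4]
  satisfied 3 clause(s); 5 remain; assigned so far: [1]
unit clause [2] forces x2=T; simplify:
  satisfied 2 clause(s); 3 remain; assigned so far: [1, 2]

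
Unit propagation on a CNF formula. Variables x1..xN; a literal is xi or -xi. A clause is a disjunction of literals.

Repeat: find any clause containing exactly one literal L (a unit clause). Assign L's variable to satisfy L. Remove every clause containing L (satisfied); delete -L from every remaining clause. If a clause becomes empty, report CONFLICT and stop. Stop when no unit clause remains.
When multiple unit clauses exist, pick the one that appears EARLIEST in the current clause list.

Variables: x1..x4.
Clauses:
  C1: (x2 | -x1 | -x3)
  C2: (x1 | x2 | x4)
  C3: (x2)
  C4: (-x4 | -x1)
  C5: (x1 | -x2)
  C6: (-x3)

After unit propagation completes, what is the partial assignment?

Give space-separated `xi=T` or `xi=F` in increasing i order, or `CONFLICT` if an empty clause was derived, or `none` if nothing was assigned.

Answer: x1=T x2=T x3=F x4=F

Derivation:
unit clause [2] forces x2=T; simplify:
  drop -2 from [1, -2] -> [1]
  satisfied 3 clause(s); 3 remain; assigned so far: [2]
unit clause [1] forces x1=T; simplify:
  drop -1 from [-4, -1] -> [-4]
  satisfied 1 clause(s); 2 remain; assigned so far: [1, 2]
unit clause [-4] forces x4=F; simplify:
  satisfied 1 clause(s); 1 remain; assigned so far: [1, 2, 4]
unit clause [-3] forces x3=F; simplify:
  satisfied 1 clause(s); 0 remain; assigned so far: [1, 2, 3, 4]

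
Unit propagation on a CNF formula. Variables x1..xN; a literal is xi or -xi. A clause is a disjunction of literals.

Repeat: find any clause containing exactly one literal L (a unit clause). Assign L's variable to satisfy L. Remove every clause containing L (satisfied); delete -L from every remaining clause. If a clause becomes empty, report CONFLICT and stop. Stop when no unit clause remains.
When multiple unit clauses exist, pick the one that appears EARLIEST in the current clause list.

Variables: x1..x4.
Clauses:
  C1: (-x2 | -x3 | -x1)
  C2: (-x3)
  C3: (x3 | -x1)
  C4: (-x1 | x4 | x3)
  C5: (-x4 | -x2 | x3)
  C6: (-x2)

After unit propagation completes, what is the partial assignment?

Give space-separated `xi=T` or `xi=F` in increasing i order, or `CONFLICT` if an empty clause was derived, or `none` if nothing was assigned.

unit clause [-3] forces x3=F; simplify:
  drop 3 from [3, -1] -> [-1]
  drop 3 from [-1, 4, 3] -> [-1, 4]
  drop 3 from [-4, -2, 3] -> [-4, -2]
  satisfied 2 clause(s); 4 remain; assigned so far: [3]
unit clause [-1] forces x1=F; simplify:
  satisfied 2 clause(s); 2 remain; assigned so far: [1, 3]
unit clause [-2] forces x2=F; simplify:
  satisfied 2 clause(s); 0 remain; assigned so far: [1, 2, 3]

Answer: x1=F x2=F x3=F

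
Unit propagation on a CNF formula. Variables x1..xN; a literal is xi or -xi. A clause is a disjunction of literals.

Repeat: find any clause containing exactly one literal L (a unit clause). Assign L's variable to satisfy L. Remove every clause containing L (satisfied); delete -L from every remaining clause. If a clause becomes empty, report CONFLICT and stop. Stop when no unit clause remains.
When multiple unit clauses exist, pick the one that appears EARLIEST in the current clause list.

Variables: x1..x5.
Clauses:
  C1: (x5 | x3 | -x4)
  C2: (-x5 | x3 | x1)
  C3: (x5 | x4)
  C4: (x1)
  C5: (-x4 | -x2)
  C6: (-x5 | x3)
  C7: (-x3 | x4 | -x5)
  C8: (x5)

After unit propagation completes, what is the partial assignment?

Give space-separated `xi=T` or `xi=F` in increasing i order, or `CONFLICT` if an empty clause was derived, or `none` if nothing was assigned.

unit clause [1] forces x1=T; simplify:
  satisfied 2 clause(s); 6 remain; assigned so far: [1]
unit clause [5] forces x5=T; simplify:
  drop -5 from [-5, 3] -> [3]
  drop -5 from [-3, 4, -5] -> [-3, 4]
  satisfied 3 clause(s); 3 remain; assigned so far: [1, 5]
unit clause [3] forces x3=T; simplify:
  drop -3 from [-3, 4] -> [4]
  satisfied 1 clause(s); 2 remain; assigned so far: [1, 3, 5]
unit clause [4] forces x4=T; simplify:
  drop -4 from [-4, -2] -> [-2]
  satisfied 1 clause(s); 1 remain; assigned so far: [1, 3, 4, 5]
unit clause [-2] forces x2=F; simplify:
  satisfied 1 clause(s); 0 remain; assigned so far: [1, 2, 3, 4, 5]

Answer: x1=T x2=F x3=T x4=T x5=T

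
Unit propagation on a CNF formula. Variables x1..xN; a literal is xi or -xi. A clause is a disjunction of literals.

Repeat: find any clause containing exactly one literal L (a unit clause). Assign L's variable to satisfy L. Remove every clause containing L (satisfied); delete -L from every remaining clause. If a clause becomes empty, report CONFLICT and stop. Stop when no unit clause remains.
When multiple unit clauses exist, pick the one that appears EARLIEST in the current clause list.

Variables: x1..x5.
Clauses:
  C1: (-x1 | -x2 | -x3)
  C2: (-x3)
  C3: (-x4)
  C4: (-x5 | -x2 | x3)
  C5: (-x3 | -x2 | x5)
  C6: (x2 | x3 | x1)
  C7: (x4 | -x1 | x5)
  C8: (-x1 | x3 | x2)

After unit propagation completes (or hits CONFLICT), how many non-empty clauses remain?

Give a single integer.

Answer: 4

Derivation:
unit clause [-3] forces x3=F; simplify:
  drop 3 from [-5, -2, 3] -> [-5, -2]
  drop 3 from [2, 3, 1] -> [2, 1]
  drop 3 from [-1, 3, 2] -> [-1, 2]
  satisfied 3 clause(s); 5 remain; assigned so far: [3]
unit clause [-4] forces x4=F; simplify:
  drop 4 from [4, -1, 5] -> [-1, 5]
  satisfied 1 clause(s); 4 remain; assigned so far: [3, 4]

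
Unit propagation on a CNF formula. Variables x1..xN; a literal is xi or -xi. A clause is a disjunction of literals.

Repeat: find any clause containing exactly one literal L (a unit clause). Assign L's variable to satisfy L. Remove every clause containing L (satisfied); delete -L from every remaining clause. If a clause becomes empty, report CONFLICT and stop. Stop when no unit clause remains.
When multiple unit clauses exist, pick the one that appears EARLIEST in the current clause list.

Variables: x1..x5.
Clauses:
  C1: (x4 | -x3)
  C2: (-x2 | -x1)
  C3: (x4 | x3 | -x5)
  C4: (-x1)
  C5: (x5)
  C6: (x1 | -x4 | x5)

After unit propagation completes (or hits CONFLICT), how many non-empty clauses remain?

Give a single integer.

unit clause [-1] forces x1=F; simplify:
  drop 1 from [1, -4, 5] -> [-4, 5]
  satisfied 2 clause(s); 4 remain; assigned so far: [1]
unit clause [5] forces x5=T; simplify:
  drop -5 from [4, 3, -5] -> [4, 3]
  satisfied 2 clause(s); 2 remain; assigned so far: [1, 5]

Answer: 2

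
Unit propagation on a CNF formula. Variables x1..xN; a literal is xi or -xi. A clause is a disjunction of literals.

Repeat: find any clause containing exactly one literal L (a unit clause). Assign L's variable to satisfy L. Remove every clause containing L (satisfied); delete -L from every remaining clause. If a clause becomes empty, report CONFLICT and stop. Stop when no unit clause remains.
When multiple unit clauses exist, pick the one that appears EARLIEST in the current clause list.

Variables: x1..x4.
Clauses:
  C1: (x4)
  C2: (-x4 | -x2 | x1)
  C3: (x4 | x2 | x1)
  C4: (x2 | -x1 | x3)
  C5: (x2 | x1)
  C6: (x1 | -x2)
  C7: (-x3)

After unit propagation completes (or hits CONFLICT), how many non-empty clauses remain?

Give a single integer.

unit clause [4] forces x4=T; simplify:
  drop -4 from [-4, -2, 1] -> [-2, 1]
  satisfied 2 clause(s); 5 remain; assigned so far: [4]
unit clause [-3] forces x3=F; simplify:
  drop 3 from [2, -1, 3] -> [2, -1]
  satisfied 1 clause(s); 4 remain; assigned so far: [3, 4]

Answer: 4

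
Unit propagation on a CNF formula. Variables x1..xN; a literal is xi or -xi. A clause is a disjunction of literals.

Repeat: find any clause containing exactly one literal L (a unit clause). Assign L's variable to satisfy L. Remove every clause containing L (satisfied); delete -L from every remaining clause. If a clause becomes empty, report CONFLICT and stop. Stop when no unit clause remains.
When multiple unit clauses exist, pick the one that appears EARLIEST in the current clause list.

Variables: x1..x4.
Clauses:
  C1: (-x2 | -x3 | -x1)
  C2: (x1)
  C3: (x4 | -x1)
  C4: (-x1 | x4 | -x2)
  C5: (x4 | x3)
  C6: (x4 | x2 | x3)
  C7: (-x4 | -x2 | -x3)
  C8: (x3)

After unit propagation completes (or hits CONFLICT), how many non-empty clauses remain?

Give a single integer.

unit clause [1] forces x1=T; simplify:
  drop -1 from [-2, -3, -1] -> [-2, -3]
  drop -1 from [4, -1] -> [4]
  drop -1 from [-1, 4, -2] -> [4, -2]
  satisfied 1 clause(s); 7 remain; assigned so far: [1]
unit clause [4] forces x4=T; simplify:
  drop -4 from [-4, -2, -3] -> [-2, -3]
  satisfied 4 clause(s); 3 remain; assigned so far: [1, 4]
unit clause [3] forces x3=T; simplify:
  drop -3 from [-2, -3] -> [-2]
  drop -3 from [-2, -3] -> [-2]
  satisfied 1 clause(s); 2 remain; assigned so far: [1, 3, 4]
unit clause [-2] forces x2=F; simplify:
  satisfied 2 clause(s); 0 remain; assigned so far: [1, 2, 3, 4]

Answer: 0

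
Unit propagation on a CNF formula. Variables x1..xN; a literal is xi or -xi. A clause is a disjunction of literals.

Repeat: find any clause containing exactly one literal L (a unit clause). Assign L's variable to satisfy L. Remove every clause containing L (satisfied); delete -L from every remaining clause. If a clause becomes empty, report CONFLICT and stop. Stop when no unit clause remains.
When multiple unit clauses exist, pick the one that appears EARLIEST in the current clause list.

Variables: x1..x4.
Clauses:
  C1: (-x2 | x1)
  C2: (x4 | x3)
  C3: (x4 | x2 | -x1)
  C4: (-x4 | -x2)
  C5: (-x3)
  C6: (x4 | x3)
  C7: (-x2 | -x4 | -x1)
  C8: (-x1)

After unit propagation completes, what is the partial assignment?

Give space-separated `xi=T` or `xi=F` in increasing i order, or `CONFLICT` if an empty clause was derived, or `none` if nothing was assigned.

Answer: x1=F x2=F x3=F x4=T

Derivation:
unit clause [-3] forces x3=F; simplify:
  drop 3 from [4, 3] -> [4]
  drop 3 from [4, 3] -> [4]
  satisfied 1 clause(s); 7 remain; assigned so far: [3]
unit clause [4] forces x4=T; simplify:
  drop -4 from [-4, -2] -> [-2]
  drop -4 from [-2, -4, -1] -> [-2, -1]
  satisfied 3 clause(s); 4 remain; assigned so far: [3, 4]
unit clause [-2] forces x2=F; simplify:
  satisfied 3 clause(s); 1 remain; assigned so far: [2, 3, 4]
unit clause [-1] forces x1=F; simplify:
  satisfied 1 clause(s); 0 remain; assigned so far: [1, 2, 3, 4]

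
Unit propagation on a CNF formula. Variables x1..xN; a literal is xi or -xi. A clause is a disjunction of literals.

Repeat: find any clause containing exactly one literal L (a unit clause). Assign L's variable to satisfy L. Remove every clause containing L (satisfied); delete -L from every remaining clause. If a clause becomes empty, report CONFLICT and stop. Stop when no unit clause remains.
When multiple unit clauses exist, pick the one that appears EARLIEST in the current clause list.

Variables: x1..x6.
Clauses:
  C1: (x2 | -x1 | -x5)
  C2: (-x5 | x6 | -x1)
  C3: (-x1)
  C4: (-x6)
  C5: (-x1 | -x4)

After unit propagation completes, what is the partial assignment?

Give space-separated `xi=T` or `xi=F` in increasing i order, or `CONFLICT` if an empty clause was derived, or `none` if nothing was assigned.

unit clause [-1] forces x1=F; simplify:
  satisfied 4 clause(s); 1 remain; assigned so far: [1]
unit clause [-6] forces x6=F; simplify:
  satisfied 1 clause(s); 0 remain; assigned so far: [1, 6]

Answer: x1=F x6=F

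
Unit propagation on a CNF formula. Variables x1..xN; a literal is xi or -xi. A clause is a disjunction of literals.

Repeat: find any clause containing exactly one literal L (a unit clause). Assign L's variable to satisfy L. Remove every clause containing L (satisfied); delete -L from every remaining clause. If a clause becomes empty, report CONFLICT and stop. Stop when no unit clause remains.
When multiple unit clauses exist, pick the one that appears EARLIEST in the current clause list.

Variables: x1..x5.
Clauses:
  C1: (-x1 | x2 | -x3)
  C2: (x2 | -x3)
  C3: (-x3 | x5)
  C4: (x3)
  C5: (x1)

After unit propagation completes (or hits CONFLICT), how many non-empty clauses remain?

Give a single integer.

Answer: 0

Derivation:
unit clause [3] forces x3=T; simplify:
  drop -3 from [-1, 2, -3] -> [-1, 2]
  drop -3 from [2, -3] -> [2]
  drop -3 from [-3, 5] -> [5]
  satisfied 1 clause(s); 4 remain; assigned so far: [3]
unit clause [2] forces x2=T; simplify:
  satisfied 2 clause(s); 2 remain; assigned so far: [2, 3]
unit clause [5] forces x5=T; simplify:
  satisfied 1 clause(s); 1 remain; assigned so far: [2, 3, 5]
unit clause [1] forces x1=T; simplify:
  satisfied 1 clause(s); 0 remain; assigned so far: [1, 2, 3, 5]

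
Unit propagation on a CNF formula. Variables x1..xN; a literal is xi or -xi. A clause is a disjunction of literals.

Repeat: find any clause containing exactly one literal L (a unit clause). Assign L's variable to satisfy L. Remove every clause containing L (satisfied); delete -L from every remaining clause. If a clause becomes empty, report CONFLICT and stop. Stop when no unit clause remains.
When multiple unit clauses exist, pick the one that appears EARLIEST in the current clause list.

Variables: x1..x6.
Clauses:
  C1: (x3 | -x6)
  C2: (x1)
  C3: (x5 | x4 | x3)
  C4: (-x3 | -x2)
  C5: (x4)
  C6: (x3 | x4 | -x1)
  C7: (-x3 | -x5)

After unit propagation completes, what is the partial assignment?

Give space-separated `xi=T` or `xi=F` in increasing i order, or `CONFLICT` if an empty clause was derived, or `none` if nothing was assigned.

Answer: x1=T x4=T

Derivation:
unit clause [1] forces x1=T; simplify:
  drop -1 from [3, 4, -1] -> [3, 4]
  satisfied 1 clause(s); 6 remain; assigned so far: [1]
unit clause [4] forces x4=T; simplify:
  satisfied 3 clause(s); 3 remain; assigned so far: [1, 4]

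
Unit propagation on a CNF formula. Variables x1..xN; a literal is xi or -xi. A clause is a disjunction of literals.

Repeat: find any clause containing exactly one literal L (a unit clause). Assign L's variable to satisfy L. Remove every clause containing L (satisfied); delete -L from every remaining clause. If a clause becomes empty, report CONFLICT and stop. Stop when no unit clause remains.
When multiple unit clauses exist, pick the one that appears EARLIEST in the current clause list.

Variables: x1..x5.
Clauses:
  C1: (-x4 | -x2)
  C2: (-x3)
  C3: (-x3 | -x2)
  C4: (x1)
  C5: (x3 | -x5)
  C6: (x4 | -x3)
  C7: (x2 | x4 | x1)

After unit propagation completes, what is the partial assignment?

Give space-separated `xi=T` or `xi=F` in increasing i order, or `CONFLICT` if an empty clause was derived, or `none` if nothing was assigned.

unit clause [-3] forces x3=F; simplify:
  drop 3 from [3, -5] -> [-5]
  satisfied 3 clause(s); 4 remain; assigned so far: [3]
unit clause [1] forces x1=T; simplify:
  satisfied 2 clause(s); 2 remain; assigned so far: [1, 3]
unit clause [-5] forces x5=F; simplify:
  satisfied 1 clause(s); 1 remain; assigned so far: [1, 3, 5]

Answer: x1=T x3=F x5=F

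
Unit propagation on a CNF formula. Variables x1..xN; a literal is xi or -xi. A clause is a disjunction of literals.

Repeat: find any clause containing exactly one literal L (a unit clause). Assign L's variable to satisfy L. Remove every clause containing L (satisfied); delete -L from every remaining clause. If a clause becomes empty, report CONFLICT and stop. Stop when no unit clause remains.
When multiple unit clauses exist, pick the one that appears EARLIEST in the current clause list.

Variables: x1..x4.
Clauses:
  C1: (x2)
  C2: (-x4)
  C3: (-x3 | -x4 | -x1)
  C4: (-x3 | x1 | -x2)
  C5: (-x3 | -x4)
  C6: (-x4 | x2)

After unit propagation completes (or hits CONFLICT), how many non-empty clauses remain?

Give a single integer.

Answer: 1

Derivation:
unit clause [2] forces x2=T; simplify:
  drop -2 from [-3, 1, -2] -> [-3, 1]
  satisfied 2 clause(s); 4 remain; assigned so far: [2]
unit clause [-4] forces x4=F; simplify:
  satisfied 3 clause(s); 1 remain; assigned so far: [2, 4]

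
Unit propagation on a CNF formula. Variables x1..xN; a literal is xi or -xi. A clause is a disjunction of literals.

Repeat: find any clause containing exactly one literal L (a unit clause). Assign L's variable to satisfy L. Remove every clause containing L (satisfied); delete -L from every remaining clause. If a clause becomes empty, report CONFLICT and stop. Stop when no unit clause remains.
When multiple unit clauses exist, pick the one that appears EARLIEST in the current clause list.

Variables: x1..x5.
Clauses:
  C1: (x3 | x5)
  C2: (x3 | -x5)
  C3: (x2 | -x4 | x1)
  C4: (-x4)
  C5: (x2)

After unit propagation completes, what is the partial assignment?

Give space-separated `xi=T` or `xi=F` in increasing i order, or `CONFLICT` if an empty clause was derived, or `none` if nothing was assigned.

unit clause [-4] forces x4=F; simplify:
  satisfied 2 clause(s); 3 remain; assigned so far: [4]
unit clause [2] forces x2=T; simplify:
  satisfied 1 clause(s); 2 remain; assigned so far: [2, 4]

Answer: x2=T x4=F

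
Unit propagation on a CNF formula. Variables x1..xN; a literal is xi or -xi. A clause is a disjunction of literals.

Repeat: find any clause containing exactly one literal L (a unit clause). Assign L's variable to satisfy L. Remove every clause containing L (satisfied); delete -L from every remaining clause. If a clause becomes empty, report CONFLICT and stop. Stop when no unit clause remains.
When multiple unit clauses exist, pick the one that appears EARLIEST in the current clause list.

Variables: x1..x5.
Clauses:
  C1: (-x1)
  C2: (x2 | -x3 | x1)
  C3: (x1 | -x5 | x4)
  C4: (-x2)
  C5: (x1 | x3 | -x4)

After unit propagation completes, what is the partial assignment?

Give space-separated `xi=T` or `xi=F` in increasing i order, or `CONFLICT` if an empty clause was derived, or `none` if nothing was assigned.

Answer: x1=F x2=F x3=F x4=F x5=F

Derivation:
unit clause [-1] forces x1=F; simplify:
  drop 1 from [2, -3, 1] -> [2, -3]
  drop 1 from [1, -5, 4] -> [-5, 4]
  drop 1 from [1, 3, -4] -> [3, -4]
  satisfied 1 clause(s); 4 remain; assigned so far: [1]
unit clause [-2] forces x2=F; simplify:
  drop 2 from [2, -3] -> [-3]
  satisfied 1 clause(s); 3 remain; assigned so far: [1, 2]
unit clause [-3] forces x3=F; simplify:
  drop 3 from [3, -4] -> [-4]
  satisfied 1 clause(s); 2 remain; assigned so far: [1, 2, 3]
unit clause [-4] forces x4=F; simplify:
  drop 4 from [-5, 4] -> [-5]
  satisfied 1 clause(s); 1 remain; assigned so far: [1, 2, 3, 4]
unit clause [-5] forces x5=F; simplify:
  satisfied 1 clause(s); 0 remain; assigned so far: [1, 2, 3, 4, 5]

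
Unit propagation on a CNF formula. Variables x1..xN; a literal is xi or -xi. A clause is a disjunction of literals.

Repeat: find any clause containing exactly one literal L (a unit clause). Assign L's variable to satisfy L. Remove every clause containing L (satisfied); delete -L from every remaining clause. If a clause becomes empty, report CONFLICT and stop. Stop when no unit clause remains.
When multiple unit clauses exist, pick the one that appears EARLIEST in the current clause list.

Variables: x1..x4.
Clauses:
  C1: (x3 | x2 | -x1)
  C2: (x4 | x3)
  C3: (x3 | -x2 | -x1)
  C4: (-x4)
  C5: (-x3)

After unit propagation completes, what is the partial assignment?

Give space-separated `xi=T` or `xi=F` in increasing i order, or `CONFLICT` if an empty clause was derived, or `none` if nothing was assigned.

unit clause [-4] forces x4=F; simplify:
  drop 4 from [4, 3] -> [3]
  satisfied 1 clause(s); 4 remain; assigned so far: [4]
unit clause [3] forces x3=T; simplify:
  drop -3 from [-3] -> [] (empty!)
  satisfied 3 clause(s); 1 remain; assigned so far: [3, 4]
CONFLICT (empty clause)

Answer: CONFLICT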